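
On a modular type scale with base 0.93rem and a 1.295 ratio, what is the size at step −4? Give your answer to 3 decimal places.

0.331rem

Every step multiplies by the scale ratio.
0.93 ÷ 1.295⁴ = 0.93 ÷ 2.81241 ≈ 0.331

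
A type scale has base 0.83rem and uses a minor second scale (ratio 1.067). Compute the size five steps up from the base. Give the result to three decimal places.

1.148rem

Every step multiplies by the scale ratio.
0.83 × 1.067⁵ = 0.83 × 1.38300 ≈ 1.148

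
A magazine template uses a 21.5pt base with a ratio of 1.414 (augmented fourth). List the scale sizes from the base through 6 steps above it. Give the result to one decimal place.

Step 0: 21.5pt
Step 1: 21.5 × 1.414 = 30.4
Step 2: 21.5 × 1.414² = 43.0
Step 3: 21.5 × 1.414³ = 60.8
Step 4: 21.5 × 1.414⁴ = 85.9
Step 5: 21.5 × 1.414⁵ = 121.5
Step 6: 21.5 × 1.414⁶ = 171.8

21.5pt, 30.4pt, 43.0pt, 60.8pt, 85.9pt, 121.5pt, 171.8pt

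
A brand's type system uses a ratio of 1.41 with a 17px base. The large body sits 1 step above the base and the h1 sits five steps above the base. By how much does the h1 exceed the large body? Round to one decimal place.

70.8px

Step 1: 17.0 × 1.41 = 23.970px
Step 5: 17.0 × 1.41⁵ = 94.742px
Difference: 94.742 − 23.970 = 70.772px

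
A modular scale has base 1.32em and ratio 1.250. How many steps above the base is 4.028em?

1.250ⁿ = 4.028 / 1.32 = 3.0515
n = ln(3.0515) / ln(1.250) = 1.1156 / 0.2231 ≈ 5.00

5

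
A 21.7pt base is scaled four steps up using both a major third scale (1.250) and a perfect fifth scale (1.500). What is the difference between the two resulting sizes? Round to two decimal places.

56.88pt

Major third: 21.7 × 1.250⁴ = 52.9785pt
Perfect fifth: 21.7 × 1.500⁴ = 109.8563pt
Difference: 109.8563 − 52.9785 = 56.8778pt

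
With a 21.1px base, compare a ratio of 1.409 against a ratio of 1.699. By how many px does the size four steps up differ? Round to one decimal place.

92.7px

At 1.409: 21.1 × 1.409⁴ = 83.162px
At 1.699: 21.1 × 1.699⁴ = 175.815px
Difference: 175.815 − 83.162 = 92.653px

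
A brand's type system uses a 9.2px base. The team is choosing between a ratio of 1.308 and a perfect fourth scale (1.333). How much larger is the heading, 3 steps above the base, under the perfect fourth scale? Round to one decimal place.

At 1.308: 9.2 × 1.308³ = 20.588px
Perfect fourth: 9.2 × 1.333³ = 21.791px
Difference: 21.791 − 20.588 = 1.203px

1.2px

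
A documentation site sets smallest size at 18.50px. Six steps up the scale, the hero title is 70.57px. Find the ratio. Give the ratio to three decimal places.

1.250

The ratio satisfies 18.50 × r⁶ = 70.57, so r = (70.57 / 18.50)^(1/6).
r = 3.8146^(1/6) ≈ 1.2500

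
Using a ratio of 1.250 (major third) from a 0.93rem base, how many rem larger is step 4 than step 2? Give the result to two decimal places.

0.82rem

Step 2: 0.93 × 1.250² = 1.4531rem
Step 4: 0.93 × 1.250⁴ = 2.2705rem
Difference: 2.2705 − 1.4531 = 0.8174rem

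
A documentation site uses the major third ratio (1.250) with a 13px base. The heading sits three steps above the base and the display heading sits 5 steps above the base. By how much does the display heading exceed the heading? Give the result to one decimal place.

14.3px

Step 3: 13.0 × 1.250³ = 25.391px
Step 5: 13.0 × 1.250⁵ = 39.673px
Difference: 39.673 − 25.391 = 14.282px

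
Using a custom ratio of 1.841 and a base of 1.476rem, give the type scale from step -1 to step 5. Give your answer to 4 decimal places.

0.8017rem, 1.4760rem, 2.7173rem, 5.0026rem, 9.2097rem, 16.9551rem, 31.2144rem

Step -1: 1.476 ÷ 1.841 = 0.8017
Step 0: 1.476rem
Step 1: 1.476 × 1.841 = 2.7173
Step 2: 1.476 × 1.841² = 5.0026
Step 3: 1.476 × 1.841³ = 9.2097
Step 4: 1.476 × 1.841⁴ = 16.9551
Step 5: 1.476 × 1.841⁵ = 31.2144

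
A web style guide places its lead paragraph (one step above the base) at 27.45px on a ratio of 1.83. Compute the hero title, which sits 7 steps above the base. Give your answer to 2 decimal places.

1030.98px

Moving from step +1 to step +7 is 6 steps up, so multiply by r⁶.
27.45 × 1.83⁶ = 27.45 × 37.55835 ≈ 1030.977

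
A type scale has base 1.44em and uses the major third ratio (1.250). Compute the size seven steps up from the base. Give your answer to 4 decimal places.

6.8665em

1.44 × 1.250⁷ = 1.44 × 4.76837 ≈ 6.8665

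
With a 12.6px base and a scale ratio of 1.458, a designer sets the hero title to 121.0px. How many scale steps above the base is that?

1.458ⁿ = 121.0 / 12.6 = 9.6032
n = ln(9.6032) / ln(1.458) = 2.2621 / 0.3771 ≈ 6.00

6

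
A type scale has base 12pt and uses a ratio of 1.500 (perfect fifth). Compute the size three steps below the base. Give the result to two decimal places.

A modular type scale is a geometric sequence: sizeₙ = base × rⁿ.
12.0 ÷ 1.500³ = 12.0 ÷ 3.37500 ≈ 3.56

3.56pt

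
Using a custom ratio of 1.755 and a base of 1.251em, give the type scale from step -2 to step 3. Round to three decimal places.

Step -2: 1.251 ÷ 1.755² = 0.406
Step -1: 1.251 ÷ 1.755 = 0.713
Step 0: 1.251em
Step 1: 1.251 × 1.755 = 2.196
Step 2: 1.251 × 1.755² = 3.853
Step 3: 1.251 × 1.755³ = 6.762

0.406em, 0.713em, 1.251em, 2.196em, 3.853em, 6.762em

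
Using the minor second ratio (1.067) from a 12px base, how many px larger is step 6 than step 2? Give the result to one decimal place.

4.0px

Step 2: 12.0 × 1.067² = 13.662px
Step 6: 12.0 × 1.067⁶ = 17.708px
Difference: 17.708 − 13.662 = 4.046px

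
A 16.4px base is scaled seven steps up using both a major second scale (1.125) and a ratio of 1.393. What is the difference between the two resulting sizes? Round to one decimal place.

Major second: 16.4 × 1.125⁷ = 37.403px
At 1.393: 16.4 × 1.393⁷ = 166.917px
Difference: 166.917 − 37.403 = 129.514px

129.5px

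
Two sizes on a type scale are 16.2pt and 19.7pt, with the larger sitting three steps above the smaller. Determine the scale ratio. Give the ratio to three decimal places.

1.067

r³ = 19.7 / 16.2, so r = (19.7/16.2)^(1/3).
r = 1.2160^(1/3) ≈ 1.0674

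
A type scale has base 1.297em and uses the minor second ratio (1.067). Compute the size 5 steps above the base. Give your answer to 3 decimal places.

1.794em

Each step on a modular scale multiplies by the ratio, so the size n steps from the base is base × ratioⁿ.
1.297 × 1.067⁵ = 1.297 × 1.38300 ≈ 1.794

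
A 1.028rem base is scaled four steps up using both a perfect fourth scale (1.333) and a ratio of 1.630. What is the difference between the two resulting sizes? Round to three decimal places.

4.011rem

Perfect fourth: 1.028 × 1.333⁴ = 3.24574rem
At 1.630: 1.028 × 1.630⁴ = 7.25677rem
Difference: 7.25677 − 3.24574 = 4.01103rem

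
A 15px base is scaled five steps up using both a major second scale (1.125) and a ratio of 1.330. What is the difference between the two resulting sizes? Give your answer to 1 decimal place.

Major second: 15.0 × 1.125⁵ = 27.030px
At 1.330: 15.0 × 1.330⁵ = 62.424px
Difference: 62.424 − 27.030 = 35.394px

35.4px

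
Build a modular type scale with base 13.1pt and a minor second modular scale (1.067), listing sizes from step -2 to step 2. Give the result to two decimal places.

Step -2: 13.1 ÷ 1.067² = 11.51
Step -1: 13.1 ÷ 1.067 = 12.28
Step 0: 13.1pt
Step 1: 13.1 × 1.067 = 13.98
Step 2: 13.1 × 1.067² = 14.91

11.51pt, 12.28pt, 13.10pt, 13.98pt, 14.91pt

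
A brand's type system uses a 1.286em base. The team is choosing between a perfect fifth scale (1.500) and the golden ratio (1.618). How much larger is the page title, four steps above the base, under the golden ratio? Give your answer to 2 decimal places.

Perfect fifth: 1.286 × 1.500⁴ = 6.5104em
Golden ratio: 1.286 × 1.618⁴ = 8.8136em
Difference: 8.8136 − 6.5104 = 2.3032em

2.30em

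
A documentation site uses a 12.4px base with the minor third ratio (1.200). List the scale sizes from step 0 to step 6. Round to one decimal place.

Step 0: 12.4px
Step 1: 12.4 × 1.200 = 14.9
Step 2: 12.4 × 1.200² = 17.9
Step 3: 12.4 × 1.200³ = 21.4
Step 4: 12.4 × 1.200⁴ = 25.7
Step 5: 12.4 × 1.200⁵ = 30.9
Step 6: 12.4 × 1.200⁶ = 37.0

12.4px, 14.9px, 17.9px, 21.4px, 25.7px, 30.9px, 37.0px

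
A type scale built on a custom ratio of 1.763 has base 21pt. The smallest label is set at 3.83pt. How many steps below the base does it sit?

3

1.763ⁿ = 21 / 3.83 = 5.4830
n = ln(5.4830) / ln(1.763) = 1.7017 / 0.5670 ≈ 3.00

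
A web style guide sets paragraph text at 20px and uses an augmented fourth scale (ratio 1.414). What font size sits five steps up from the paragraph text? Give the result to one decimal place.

Each step on a modular scale multiplies by the ratio, so the size n steps from the base is base × ratioⁿ.
20.0 × 1.414⁵ = 20.0 × 5.65258 ≈ 113.05

113.1px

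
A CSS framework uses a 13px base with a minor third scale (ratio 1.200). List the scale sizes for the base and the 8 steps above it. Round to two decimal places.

13.00px, 15.60px, 18.72px, 22.46px, 26.96px, 32.35px, 38.82px, 46.58px, 55.90px

Step 0: 13px
Step 1: 13.0 × 1.200 = 15.60
Step 2: 13.0 × 1.200² = 18.72
Step 3: 13.0 × 1.200³ = 22.46
Step 4: 13.0 × 1.200⁴ = 26.96
Step 5: 13.0 × 1.200⁵ = 32.35
Step 6: 13.0 × 1.200⁶ = 38.82
Step 7: 13.0 × 1.200⁷ = 46.58
Step 8: 13.0 × 1.200⁸ = 55.90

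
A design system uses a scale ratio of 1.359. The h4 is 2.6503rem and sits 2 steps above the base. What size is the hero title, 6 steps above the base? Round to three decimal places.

The gap is 6 − (2) = 4 steps, so the factor is 1.359^4.
2.6503 × 1.359⁴ = 2.6503 × 3.41097 ≈ 9.040

9.040rem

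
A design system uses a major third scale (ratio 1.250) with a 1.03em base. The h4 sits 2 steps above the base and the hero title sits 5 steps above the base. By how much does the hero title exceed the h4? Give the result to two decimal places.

Step 2: 1.03 × 1.250² = 1.6094em
Step 5: 1.03 × 1.250⁵ = 3.1433em
Difference: 3.1433 − 1.6094 = 1.5339em

1.53em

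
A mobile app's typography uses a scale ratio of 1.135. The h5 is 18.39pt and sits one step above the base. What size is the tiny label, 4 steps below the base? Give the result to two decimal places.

9.76pt

The gap is -4 − (1) = -5 steps, so the factor is 1.135^-5.
18.39 ÷ 1.135⁵ = 18.39 ÷ 1.88356 ≈ 9.763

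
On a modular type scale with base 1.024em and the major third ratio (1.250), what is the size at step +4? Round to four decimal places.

2.5000em

Each step on a modular scale multiplies by the ratio, so the size n steps from the base is base × ratioⁿ.
1.024 × 1.250⁴ = 1.024 × 2.44141 ≈ 2.5000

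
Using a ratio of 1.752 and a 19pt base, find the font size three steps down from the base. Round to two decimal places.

3.53pt

19.0 ÷ 1.752³ = 19.0 ÷ 5.37777 ≈ 3.53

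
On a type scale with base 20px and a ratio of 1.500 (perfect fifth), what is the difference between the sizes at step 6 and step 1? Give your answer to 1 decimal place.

197.8px

Step 1: 20.0 × 1.500 = 30.000px
Step 6: 20.0 × 1.500⁶ = 227.812px
Difference: 227.812 − 30.000 = 197.812px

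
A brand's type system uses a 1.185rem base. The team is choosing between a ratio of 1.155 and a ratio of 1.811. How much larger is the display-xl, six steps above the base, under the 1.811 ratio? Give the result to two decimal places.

38.99rem

At 1.155: 1.185 × 1.155⁶ = 2.8133rem
At 1.811: 1.185 × 1.811⁶ = 41.8051rem
Difference: 41.8051 − 2.8133 = 38.9918rem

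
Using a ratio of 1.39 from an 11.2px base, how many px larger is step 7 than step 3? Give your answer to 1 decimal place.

Step 3: 11.2 × 1.39³ = 30.079px
Step 7: 11.2 × 1.39⁷ = 112.285px
Difference: 112.285 − 30.079 = 82.206px

82.2px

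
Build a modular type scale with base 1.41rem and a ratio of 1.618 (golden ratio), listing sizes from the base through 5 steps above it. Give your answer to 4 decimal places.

1.4100rem, 2.2814rem, 3.6913rem, 5.9725rem, 9.6635rem, 15.6355rem

Step 0: 1.41rem
Step 1: 1.41 × 1.618 = 2.2814
Step 2: 1.41 × 1.618² = 3.6913
Step 3: 1.41 × 1.618³ = 5.9725
Step 4: 1.41 × 1.618⁴ = 9.6635
Step 5: 1.41 × 1.618⁵ = 15.6355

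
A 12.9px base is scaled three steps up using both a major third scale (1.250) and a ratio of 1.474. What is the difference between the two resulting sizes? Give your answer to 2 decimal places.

16.12px

Major third: 12.9 × 1.250³ = 25.1953px
At 1.474: 12.9 × 1.474³ = 41.3126px
Difference: 41.3126 − 25.1953 = 16.1173px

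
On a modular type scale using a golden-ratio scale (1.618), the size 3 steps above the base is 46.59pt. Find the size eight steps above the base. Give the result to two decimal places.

46.59 × 1.618⁵ = 46.59 × 11.08901 ≈ 516.637

516.64pt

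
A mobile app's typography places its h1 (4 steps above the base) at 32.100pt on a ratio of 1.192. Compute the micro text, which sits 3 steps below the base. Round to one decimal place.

9.4pt

32.100 ÷ 1.192⁷ = 32.100 ÷ 3.41927 ≈ 9.388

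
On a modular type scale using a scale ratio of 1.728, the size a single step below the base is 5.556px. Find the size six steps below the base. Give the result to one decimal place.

0.4px

5.556 ÷ 1.728⁵ = 5.556 ÷ 15.40702 ≈ 0.361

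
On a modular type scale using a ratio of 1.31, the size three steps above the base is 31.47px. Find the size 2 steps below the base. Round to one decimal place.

Moving from step +3 to step -2 is 5 steps down, so divide by r⁵.
31.47 ÷ 1.31⁵ = 31.47 ÷ 3.85795 ≈ 8.157

8.2px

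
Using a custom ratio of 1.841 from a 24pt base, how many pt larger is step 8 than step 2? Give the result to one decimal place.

3085.6pt

Step 2: 24.0 × 1.841² = 81.343pt
Step 8: 24.0 × 1.841⁸ = 3166.953pt
Difference: 3166.953 − 81.343 = 3085.610pt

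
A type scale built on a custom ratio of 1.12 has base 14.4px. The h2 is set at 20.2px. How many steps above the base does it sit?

1.12ⁿ = 20.2 / 14.4 = 1.4028
n = ln(1.4028) / ln(1.12) = 0.3385 / 0.1133 ≈ 2.99

3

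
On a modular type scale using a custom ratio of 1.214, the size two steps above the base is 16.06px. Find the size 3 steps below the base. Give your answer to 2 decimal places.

The gap is -3 − (2) = -5 steps, so the factor is 1.214^-5.
16.06 ÷ 1.214⁵ = 16.06 ÷ 2.63690 ≈ 6.090

6.09px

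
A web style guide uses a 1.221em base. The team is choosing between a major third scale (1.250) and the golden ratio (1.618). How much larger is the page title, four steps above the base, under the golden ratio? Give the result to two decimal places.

5.39em

Major third: 1.221 × 1.250⁴ = 2.9810em
Golden ratio: 1.221 × 1.618⁴ = 8.3682em
Difference: 8.3682 − 2.9810 = 5.3872em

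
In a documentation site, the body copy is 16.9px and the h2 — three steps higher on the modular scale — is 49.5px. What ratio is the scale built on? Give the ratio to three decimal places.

1.431

r³ = 49.5 / 16.9, so r = (49.5/16.9)^(1/3).
r = 2.9290^(1/3) ≈ 1.4308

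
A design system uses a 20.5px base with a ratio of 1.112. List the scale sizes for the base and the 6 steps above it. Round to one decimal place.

20.5px, 22.8px, 25.3px, 28.2px, 31.3px, 34.9px, 38.8px

Step 0: 20.5px
Step 1: 20.5 × 1.112 = 22.8
Step 2: 20.5 × 1.112² = 25.3
Step 3: 20.5 × 1.112³ = 28.2
Step 4: 20.5 × 1.112⁴ = 31.3
Step 5: 20.5 × 1.112⁵ = 34.9
Step 6: 20.5 × 1.112⁶ = 38.8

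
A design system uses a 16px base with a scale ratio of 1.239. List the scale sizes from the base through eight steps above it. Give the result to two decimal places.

16.00px, 19.82px, 24.56px, 30.43px, 37.71px, 46.72px, 57.88px, 71.72px, 88.86px

Step 0: 16px
Step 1: 16.0 × 1.239 = 19.82
Step 2: 16.0 × 1.239² = 24.56
Step 3: 16.0 × 1.239³ = 30.43
Step 4: 16.0 × 1.239⁴ = 37.71
Step 5: 16.0 × 1.239⁵ = 46.72
Step 6: 16.0 × 1.239⁶ = 57.88
Step 7: 16.0 × 1.239⁷ = 71.72
Step 8: 16.0 × 1.239⁸ = 88.86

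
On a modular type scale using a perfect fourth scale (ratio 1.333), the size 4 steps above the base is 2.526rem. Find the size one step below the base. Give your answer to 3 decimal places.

2.526 ÷ 1.333⁵ = 2.526 ÷ 4.20873 ≈ 0.600

0.600rem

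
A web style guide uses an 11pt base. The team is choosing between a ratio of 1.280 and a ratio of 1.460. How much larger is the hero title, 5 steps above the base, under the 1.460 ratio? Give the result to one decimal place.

35.2pt

At 1.280: 11.0 × 1.280⁵ = 37.796pt
At 1.460: 11.0 × 1.460⁵ = 72.972pt
Difference: 72.972 − 37.796 = 35.176pt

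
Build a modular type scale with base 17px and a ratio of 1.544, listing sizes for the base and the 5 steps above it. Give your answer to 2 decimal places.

17.00px, 26.25px, 40.53px, 62.57px, 96.61px, 149.17px

Step 0: 17px
Step 1: 17.0 × 1.544 = 26.25
Step 2: 17.0 × 1.544² = 40.53
Step 3: 17.0 × 1.544³ = 62.57
Step 4: 17.0 × 1.544⁴ = 96.61
Step 5: 17.0 × 1.544⁵ = 149.17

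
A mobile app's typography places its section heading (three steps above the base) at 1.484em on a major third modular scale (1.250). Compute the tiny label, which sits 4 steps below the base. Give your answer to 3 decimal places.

1.484 ÷ 1.250⁷ = 1.484 ÷ 4.76837 ≈ 0.311

0.311em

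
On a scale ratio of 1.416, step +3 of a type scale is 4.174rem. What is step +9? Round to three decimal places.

33.646rem

4.174 × 1.416⁶ = 4.174 × 8.06083 ≈ 33.646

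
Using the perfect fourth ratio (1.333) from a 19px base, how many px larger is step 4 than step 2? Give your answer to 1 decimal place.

26.2px

Step 2: 19.0 × 1.333² = 33.761px
Step 4: 19.0 × 1.333⁴ = 59.989px
Difference: 59.989 − 33.761 = 26.228px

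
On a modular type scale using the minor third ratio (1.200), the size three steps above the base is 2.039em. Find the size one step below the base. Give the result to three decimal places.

Moving from step +3 to step -1 is 4 steps down, so divide by r⁴.
2.039 ÷ 1.200⁴ = 2.039 ÷ 2.07360 ≈ 0.983

0.983em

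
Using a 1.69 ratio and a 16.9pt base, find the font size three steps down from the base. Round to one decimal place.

A modular type scale is a geometric sequence: sizeₙ = base × rⁿ.
16.9 ÷ 1.69³ = 16.9 ÷ 4.82681 ≈ 3.50

3.5pt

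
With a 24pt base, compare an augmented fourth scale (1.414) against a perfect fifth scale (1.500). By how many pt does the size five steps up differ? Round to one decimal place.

Augmented fourth: 24.0 × 1.414⁵ = 135.662pt
Perfect fifth: 24.0 × 1.500⁵ = 182.250pt
Difference: 182.250 − 135.662 = 46.588pt

46.6pt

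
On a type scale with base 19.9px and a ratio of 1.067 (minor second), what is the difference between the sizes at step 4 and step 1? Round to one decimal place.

Step 1: 19.9 × 1.067 = 21.233px
Step 4: 19.9 × 1.067⁴ = 25.794px
Difference: 25.794 − 21.233 = 4.561px

4.6px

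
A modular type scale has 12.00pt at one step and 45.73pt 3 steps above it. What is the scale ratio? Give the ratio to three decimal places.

r³ = 45.73 / 12.00, so r = (45.73/12.00)^(1/3).
r = 3.8108^(1/3) ≈ 1.5620

1.562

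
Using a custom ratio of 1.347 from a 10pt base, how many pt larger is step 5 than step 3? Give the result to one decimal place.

19.9pt

Step 3: 10.0 × 1.347³ = 24.440pt
Step 5: 10.0 × 1.347⁵ = 44.344pt
Difference: 44.344 − 24.440 = 19.904pt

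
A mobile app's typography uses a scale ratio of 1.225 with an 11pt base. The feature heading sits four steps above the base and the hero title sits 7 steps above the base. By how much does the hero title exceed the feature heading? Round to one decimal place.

20.8pt

Step 4: 11.0 × 1.225⁴ = 24.771pt
Step 7: 11.0 × 1.225⁷ = 45.535pt
Difference: 45.535 − 24.771 = 20.764pt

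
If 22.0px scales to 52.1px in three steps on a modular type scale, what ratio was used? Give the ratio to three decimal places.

r³ = 52.1 / 22.0, so r = (52.1/22.0)^(1/3).
r = 2.3682^(1/3) ≈ 1.3329

1.333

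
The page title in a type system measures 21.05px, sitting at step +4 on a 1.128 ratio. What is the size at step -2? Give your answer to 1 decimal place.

10.2px

21.05 ÷ 1.128⁶ = 21.05 ÷ 2.05994 ≈ 10.219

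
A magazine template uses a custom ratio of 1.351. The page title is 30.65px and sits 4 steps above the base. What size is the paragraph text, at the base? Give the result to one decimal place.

9.2px

30.65 ÷ 1.351⁴ = 30.65 ÷ 3.33136 ≈ 9.200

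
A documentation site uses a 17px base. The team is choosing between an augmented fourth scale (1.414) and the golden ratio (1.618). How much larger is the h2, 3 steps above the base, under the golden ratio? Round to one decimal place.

23.9px

Augmented fourth: 17.0 × 1.414³ = 48.061px
Golden ratio: 17.0 × 1.618³ = 72.009px
Difference: 72.009 − 48.061 = 23.948px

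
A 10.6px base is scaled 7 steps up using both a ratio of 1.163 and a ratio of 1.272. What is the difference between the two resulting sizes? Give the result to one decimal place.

At 1.163: 10.6 × 1.163⁷ = 30.504px
At 1.272: 10.6 × 1.272⁷ = 57.110px
Difference: 57.110 − 30.504 = 26.606px

26.6px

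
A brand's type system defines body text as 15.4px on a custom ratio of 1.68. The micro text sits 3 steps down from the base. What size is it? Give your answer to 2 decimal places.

Every step multiplies by the scale ratio.
15.4 ÷ 1.68³ = 15.4 ÷ 4.74163 ≈ 3.25

3.25px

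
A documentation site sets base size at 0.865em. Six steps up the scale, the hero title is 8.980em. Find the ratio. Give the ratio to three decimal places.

The ratio satisfies 0.865 × r⁶ = 8.980, so r = (8.980 / 0.865)^(1/6).
r = 10.3815^(1/6) ≈ 1.4770

1.477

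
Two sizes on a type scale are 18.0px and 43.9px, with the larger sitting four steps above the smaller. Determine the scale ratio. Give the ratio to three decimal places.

r⁴ = 43.9 / 18.0, so r = (43.9/18.0)^(1/4).
r = 2.4389^(1/4) ≈ 1.2497

1.250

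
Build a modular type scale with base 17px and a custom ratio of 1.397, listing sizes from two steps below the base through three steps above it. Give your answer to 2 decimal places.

Step -2: 17.0 ÷ 1.397² = 8.71
Step -1: 17.0 ÷ 1.397 = 12.17
Step 0: 17px
Step 1: 17.0 × 1.397 = 23.75
Step 2: 17.0 × 1.397² = 33.18
Step 3: 17.0 × 1.397³ = 46.35

8.71px, 12.17px, 17.00px, 23.75px, 33.18px, 46.35px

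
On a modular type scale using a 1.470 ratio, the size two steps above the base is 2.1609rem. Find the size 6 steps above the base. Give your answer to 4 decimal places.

10.0903rem

2.1609 × 1.470⁴ = 2.1609 × 4.66949 ≈ 10.0903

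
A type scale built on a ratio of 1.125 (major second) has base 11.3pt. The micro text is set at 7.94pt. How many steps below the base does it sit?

1.125ⁿ = 11.3 / 7.94 = 1.4232
n = ln(1.4232) / ln(1.125) = 0.3529 / 0.1178 ≈ 3.00

3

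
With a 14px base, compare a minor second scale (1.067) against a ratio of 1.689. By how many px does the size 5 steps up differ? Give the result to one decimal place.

Minor second: 14.0 × 1.067⁵ = 19.362px
At 1.689: 14.0 × 1.689⁵ = 192.432px
Difference: 192.432 − 19.362 = 173.070px

173.1px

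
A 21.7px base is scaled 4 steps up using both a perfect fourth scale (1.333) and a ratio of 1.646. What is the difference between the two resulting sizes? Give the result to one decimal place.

90.8px

Perfect fourth: 21.7 × 1.333⁴ = 68.514px
At 1.646: 21.7 × 1.646⁴ = 159.287px
Difference: 159.287 − 68.514 = 90.773px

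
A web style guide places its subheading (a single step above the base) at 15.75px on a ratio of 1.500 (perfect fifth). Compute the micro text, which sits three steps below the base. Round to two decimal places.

3.11px

Moving from step +1 to step -3 is 4 steps down, so divide by r⁴.
15.75 ÷ 1.500⁴ = 15.75 ÷ 5.06250 ≈ 3.111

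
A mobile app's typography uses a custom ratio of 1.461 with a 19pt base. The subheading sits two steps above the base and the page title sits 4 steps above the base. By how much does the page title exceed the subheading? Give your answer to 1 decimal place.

46.0pt

Step 2: 19.0 × 1.461² = 40.556pt
Step 4: 19.0 × 1.461⁴ = 86.567pt
Difference: 86.567 − 40.556 = 46.011pt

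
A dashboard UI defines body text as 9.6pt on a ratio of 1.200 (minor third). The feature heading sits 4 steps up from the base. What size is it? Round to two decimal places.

19.91pt

Every step multiplies by the scale ratio.
9.6 × 1.200⁴ = 9.6 × 2.07360 ≈ 19.91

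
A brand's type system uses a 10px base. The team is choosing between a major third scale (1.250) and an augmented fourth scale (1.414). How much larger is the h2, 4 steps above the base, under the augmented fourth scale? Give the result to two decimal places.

Major third: 10.0 × 1.250⁴ = 24.4141px
Augmented fourth: 10.0 × 1.414⁴ = 39.9758px
Difference: 39.9758 − 24.4141 = 15.5617px

15.56px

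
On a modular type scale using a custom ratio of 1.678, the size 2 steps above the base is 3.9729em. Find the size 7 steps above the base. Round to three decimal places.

52.853em

3.9729 × 1.678⁵ = 3.9729 × 13.30331 ≈ 52.853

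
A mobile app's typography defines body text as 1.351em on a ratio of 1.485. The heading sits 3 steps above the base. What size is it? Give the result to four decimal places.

4.4242em

1.351 × 1.485³ = 1.351 × 3.27476 ≈ 4.4242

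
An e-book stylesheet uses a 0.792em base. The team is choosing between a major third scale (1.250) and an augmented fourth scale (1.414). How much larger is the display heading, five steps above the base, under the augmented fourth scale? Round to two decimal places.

Major third: 0.792 × 1.250⁵ = 2.4170em
Augmented fourth: 0.792 × 1.414⁵ = 4.4768em
Difference: 4.4768 − 2.4170 = 2.0598em

2.06em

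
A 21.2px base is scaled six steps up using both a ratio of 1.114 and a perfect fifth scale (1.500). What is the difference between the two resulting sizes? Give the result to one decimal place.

At 1.114: 21.2 × 1.114⁶ = 40.518px
Perfect fifth: 21.2 × 1.500⁶ = 241.481px
Difference: 241.481 − 40.518 = 200.963px

201.0px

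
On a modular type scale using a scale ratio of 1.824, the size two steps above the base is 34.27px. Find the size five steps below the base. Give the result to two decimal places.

0.51px

34.27 ÷ 1.824⁷ = 34.27 ÷ 67.16977 ≈ 0.510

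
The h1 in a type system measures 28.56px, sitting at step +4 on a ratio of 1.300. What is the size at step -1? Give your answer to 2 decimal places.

7.69px

Moving from step +4 to step -1 is 5 steps down, so divide by r⁵.
28.56 ÷ 1.300⁵ = 28.56 ÷ 3.71293 ≈ 7.692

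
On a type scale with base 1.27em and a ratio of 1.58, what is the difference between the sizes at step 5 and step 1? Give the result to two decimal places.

Step 1: 1.27 × 1.58 = 2.0066em
Step 5: 1.27 × 1.58⁵ = 12.5052em
Difference: 12.5052 − 2.0066 = 10.4986em

10.50em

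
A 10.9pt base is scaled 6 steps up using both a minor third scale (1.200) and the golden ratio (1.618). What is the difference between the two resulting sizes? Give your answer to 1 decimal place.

163.0pt

Minor third: 10.9 × 1.200⁶ = 32.547pt
Golden ratio: 10.9 × 1.618⁶ = 195.568pt
Difference: 195.568 − 32.547 = 163.021pt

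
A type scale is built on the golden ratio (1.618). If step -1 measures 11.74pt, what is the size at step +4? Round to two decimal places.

130.18pt

The gap is 4 − (-1) = 5 steps, so the factor is 1.618^5.
11.74 × 1.618⁵ = 11.74 × 11.08901 ≈ 130.185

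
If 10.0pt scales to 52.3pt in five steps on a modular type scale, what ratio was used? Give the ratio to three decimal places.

r⁵ = 52.3 / 10.0, so r = (52.3/10.0)^(1/5).
r = 5.2300^(1/5) ≈ 1.3922

1.392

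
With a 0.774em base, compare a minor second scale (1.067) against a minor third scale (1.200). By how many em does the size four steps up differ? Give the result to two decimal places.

Minor second: 0.774 × 1.067⁴ = 1.0032em
Minor third: 0.774 × 1.200⁴ = 1.6050em
Difference: 1.6050 − 1.0032 = 0.6018em

0.60em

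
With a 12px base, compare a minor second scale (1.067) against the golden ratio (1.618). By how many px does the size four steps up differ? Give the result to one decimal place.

66.7px

Minor second: 12.0 × 1.067⁴ = 15.554px
Golden ratio: 12.0 × 1.618⁴ = 82.242px
Difference: 82.242 − 15.554 = 66.688px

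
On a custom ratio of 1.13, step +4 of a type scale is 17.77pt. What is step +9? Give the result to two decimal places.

The gap is 9 − (4) = 5 steps, so the factor is 1.13^5.
17.77 × 1.13⁵ = 17.77 × 1.84244 ≈ 32.740

32.74pt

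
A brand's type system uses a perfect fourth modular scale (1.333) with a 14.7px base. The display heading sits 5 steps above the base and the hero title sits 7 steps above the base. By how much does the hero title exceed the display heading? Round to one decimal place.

48.1px

Step 5: 14.7 × 1.333⁵ = 61.868px
Step 7: 14.7 × 1.333⁷ = 109.933px
Difference: 109.933 − 61.868 = 48.065px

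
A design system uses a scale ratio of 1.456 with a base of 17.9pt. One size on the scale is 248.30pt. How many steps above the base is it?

1.456ⁿ = 248.30 / 17.9 = 13.8715
n = ln(13.8715) / ln(1.456) = 2.6298 / 0.3757 ≈ 7.00

7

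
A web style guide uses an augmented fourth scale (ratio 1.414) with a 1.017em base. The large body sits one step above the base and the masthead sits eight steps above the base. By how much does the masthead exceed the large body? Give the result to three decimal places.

14.814em

Step 1: 1.017 × 1.414 = 1.43804em
Step 8: 1.017 × 1.414⁸ = 16.25235em
Difference: 16.25235 − 1.43804 = 14.81431em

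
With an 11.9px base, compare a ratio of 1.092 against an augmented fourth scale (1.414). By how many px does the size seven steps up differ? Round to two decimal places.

At 1.092: 11.9 × 1.092⁷ = 22.0346px
Augmented fourth: 11.9 × 1.414⁷ = 134.4909px
Difference: 134.4909 − 22.0346 = 112.4563px

112.46px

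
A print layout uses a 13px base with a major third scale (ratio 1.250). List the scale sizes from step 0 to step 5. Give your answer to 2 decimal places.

Step 0: 13px
Step 1: 13.0 × 1.250 = 16.25
Step 2: 13.0 × 1.250² = 20.31
Step 3: 13.0 × 1.250³ = 25.39
Step 4: 13.0 × 1.250⁴ = 31.74
Step 5: 13.0 × 1.250⁵ = 39.67

13.00px, 16.25px, 20.31px, 25.39px, 31.74px, 39.67px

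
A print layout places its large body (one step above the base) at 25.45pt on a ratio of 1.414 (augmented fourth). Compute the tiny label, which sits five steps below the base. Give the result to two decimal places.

25.45 ÷ 1.414⁶ = 25.45 ÷ 7.99275 ≈ 3.184

3.18pt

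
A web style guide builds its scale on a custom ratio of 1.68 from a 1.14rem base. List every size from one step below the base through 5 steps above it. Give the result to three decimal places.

0.679rem, 1.140rem, 1.915rem, 3.218rem, 5.405rem, 9.081rem, 15.256rem

Step -1: 1.14 ÷ 1.68 = 0.679
Step 0: 1.14rem
Step 1: 1.14 × 1.68 = 1.915
Step 2: 1.14 × 1.68² = 3.218
Step 3: 1.14 × 1.68³ = 5.405
Step 4: 1.14 × 1.68⁴ = 9.081
Step 5: 1.14 × 1.68⁵ = 15.256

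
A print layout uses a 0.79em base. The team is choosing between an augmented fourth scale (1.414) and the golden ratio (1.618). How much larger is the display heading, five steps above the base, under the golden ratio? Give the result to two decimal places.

4.29em

Augmented fourth: 0.79 × 1.414⁵ = 4.4655em
Golden ratio: 0.79 × 1.618⁵ = 8.7603em
Difference: 8.7603 − 4.4655 = 4.2948em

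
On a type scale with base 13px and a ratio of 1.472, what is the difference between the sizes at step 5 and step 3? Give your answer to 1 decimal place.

Step 3: 13.0 × 1.472³ = 41.464px
Step 5: 13.0 × 1.472⁵ = 89.843px
Difference: 89.843 − 41.464 = 48.379px

48.4px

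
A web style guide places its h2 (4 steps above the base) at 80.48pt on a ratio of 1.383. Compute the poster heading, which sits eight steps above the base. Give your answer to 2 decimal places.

Moving from step +4 to step +8 is 4 steps up, so multiply by r⁴.
80.48 × 1.383⁴ = 80.48 × 3.65838 ≈ 294.426

294.43pt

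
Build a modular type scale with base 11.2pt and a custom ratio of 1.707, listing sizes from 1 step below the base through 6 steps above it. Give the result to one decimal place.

6.6pt, 11.2pt, 19.1pt, 32.6pt, 55.7pt, 95.1pt, 162.3pt, 277.1pt

Step -1: 11.2 ÷ 1.707 = 6.6
Step 0: 11.2pt
Step 1: 11.2 × 1.707 = 19.1
Step 2: 11.2 × 1.707² = 32.6
Step 3: 11.2 × 1.707³ = 55.7
Step 4: 11.2 × 1.707⁴ = 95.1
Step 5: 11.2 × 1.707⁵ = 162.3
Step 6: 11.2 × 1.707⁶ = 277.1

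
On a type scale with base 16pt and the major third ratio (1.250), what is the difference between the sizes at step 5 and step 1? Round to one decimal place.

28.8pt

Step 1: 16.0 × 1.250 = 20.000pt
Step 5: 16.0 × 1.250⁵ = 48.828pt
Difference: 48.828 − 20.000 = 28.828pt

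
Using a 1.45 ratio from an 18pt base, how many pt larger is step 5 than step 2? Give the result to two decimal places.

Step 2: 18.0 × 1.45² = 37.8450pt
Step 5: 18.0 × 1.45⁵ = 115.3752pt
Difference: 115.3752 − 37.8450 = 77.5302pt

77.53pt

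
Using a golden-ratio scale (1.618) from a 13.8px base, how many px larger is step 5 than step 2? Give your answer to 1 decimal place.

Step 2: 13.8 × 1.618² = 36.127px
Step 5: 13.8 × 1.618⁵ = 153.028px
Difference: 153.028 − 36.127 = 116.901px

116.9px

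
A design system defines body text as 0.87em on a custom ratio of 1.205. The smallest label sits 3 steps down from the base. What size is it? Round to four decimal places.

0.87 ÷ 1.205³ = 0.87 ÷ 1.74969 ≈ 0.4972

0.4972em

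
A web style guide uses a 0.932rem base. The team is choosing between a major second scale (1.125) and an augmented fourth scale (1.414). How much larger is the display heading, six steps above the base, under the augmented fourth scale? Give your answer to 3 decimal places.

5.560rem

Major second: 0.932 × 1.125⁶ = 1.88943rem
Augmented fourth: 0.932 × 1.414⁶ = 7.44925rem
Difference: 7.44925 − 1.88943 = 5.55982rem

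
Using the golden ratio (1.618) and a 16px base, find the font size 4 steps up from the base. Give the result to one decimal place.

109.7px

Every step multiplies by the scale ratio.
16.0 × 1.618⁴ = 16.0 × 6.85353 ≈ 109.66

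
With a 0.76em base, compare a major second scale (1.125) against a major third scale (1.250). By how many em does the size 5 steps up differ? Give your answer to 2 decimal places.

0.95em

Major second: 0.76 × 1.125⁵ = 1.3695em
Major third: 0.76 × 1.250⁵ = 2.3193em
Difference: 2.3193 − 1.3695 = 0.9498em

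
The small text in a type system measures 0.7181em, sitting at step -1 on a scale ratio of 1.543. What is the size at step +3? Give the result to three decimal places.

Moving from step -1 to step +3 is 4 steps up, so multiply by r⁴.
0.7181 × 1.543⁴ = 0.7181 × 5.66844 ≈ 4.071

4.071em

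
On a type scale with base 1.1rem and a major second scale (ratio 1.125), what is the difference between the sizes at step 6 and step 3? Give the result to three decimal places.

Step 3: 1.1 × 1.125³ = 1.56621rem
Step 6: 1.1 × 1.125⁶ = 2.23002rem
Difference: 2.23002 − 1.56621 = 0.66381rem

0.664rem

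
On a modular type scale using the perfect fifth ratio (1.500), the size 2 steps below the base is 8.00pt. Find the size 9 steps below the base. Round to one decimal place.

8.00 ÷ 1.500⁷ = 8.00 ÷ 17.08594 ≈ 0.468

0.5pt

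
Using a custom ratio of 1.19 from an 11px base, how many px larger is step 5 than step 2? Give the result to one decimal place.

Step 2: 11.0 × 1.19² = 15.577px
Step 5: 11.0 × 1.19⁵ = 26.250px
Difference: 26.250 − 15.577 = 10.673px

10.7px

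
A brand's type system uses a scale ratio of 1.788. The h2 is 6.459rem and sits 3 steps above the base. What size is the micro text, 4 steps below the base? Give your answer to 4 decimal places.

6.459 ÷ 1.788⁷ = 6.459 ÷ 58.42149 ≈ 0.1106

0.1106rem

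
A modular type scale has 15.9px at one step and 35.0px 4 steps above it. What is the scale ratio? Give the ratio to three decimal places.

The ratio satisfies 15.9 × r⁴ = 35.0, so r = (35.0 / 15.9)^(1/4).
r = 2.2013^(1/4) ≈ 1.2181

1.218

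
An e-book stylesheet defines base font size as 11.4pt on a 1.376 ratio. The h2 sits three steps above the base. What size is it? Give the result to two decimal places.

A modular type scale is a geometric sequence: sizeₙ = base × rⁿ.
11.4 × 1.376³ = 11.4 × 2.60529 ≈ 29.70

29.70pt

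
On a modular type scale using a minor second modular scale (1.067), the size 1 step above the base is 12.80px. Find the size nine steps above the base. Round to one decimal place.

21.5px

12.80 × 1.067⁸ = 12.80 × 1.68002 ≈ 21.504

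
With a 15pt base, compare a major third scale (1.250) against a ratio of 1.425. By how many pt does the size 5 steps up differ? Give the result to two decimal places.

Major third: 15.0 × 1.250⁵ = 45.7764pt
At 1.425: 15.0 × 1.425⁵ = 88.1385pt
Difference: 88.1385 − 45.7764 = 42.3621pt

42.36pt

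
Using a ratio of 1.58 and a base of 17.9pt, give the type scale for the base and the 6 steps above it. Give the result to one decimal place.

Step 0: 17.9pt
Step 1: 17.9 × 1.58 = 28.3
Step 2: 17.9 × 1.58² = 44.7
Step 3: 17.9 × 1.58³ = 70.6
Step 4: 17.9 × 1.58⁴ = 111.6
Step 5: 17.9 × 1.58⁵ = 176.3
Step 6: 17.9 × 1.58⁶ = 278.5

17.9pt, 28.3pt, 44.7pt, 70.6pt, 111.6pt, 176.3pt, 278.5pt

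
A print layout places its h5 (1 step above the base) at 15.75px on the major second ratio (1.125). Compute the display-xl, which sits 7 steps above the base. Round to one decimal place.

Moving from step +1 to step +7 is 6 steps up, so multiply by r⁶.
15.75 × 1.125⁶ = 15.75 × 2.02729 ≈ 31.930

31.9px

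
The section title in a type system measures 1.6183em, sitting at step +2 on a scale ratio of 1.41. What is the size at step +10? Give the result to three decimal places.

1.6183 × 1.41⁸ = 1.6183 × 15.62259 ≈ 25.282

25.282em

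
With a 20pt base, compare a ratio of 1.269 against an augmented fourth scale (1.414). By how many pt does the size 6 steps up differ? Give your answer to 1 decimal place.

At 1.269: 20.0 × 1.269⁶ = 83.522pt
Augmented fourth: 20.0 × 1.414⁶ = 159.855pt
Difference: 159.855 − 83.522 = 76.333pt

76.3pt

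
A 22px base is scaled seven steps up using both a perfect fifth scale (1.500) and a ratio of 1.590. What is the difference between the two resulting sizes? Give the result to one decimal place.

189.3px

Perfect fifth: 22.0 × 1.500⁷ = 375.891px
At 1.590: 22.0 × 1.590⁷ = 565.201px
Difference: 565.201 − 375.891 = 189.310px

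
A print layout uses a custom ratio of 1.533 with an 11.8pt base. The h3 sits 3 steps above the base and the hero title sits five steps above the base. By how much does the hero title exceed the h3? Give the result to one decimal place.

Step 3: 11.8 × 1.533³ = 42.512pt
Step 5: 11.8 × 1.533⁵ = 99.906pt
Difference: 99.906 − 42.512 = 57.394pt

57.4pt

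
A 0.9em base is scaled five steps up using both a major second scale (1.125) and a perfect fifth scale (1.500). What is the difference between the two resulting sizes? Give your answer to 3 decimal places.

5.213em

Major second: 0.9 × 1.125⁵ = 1.62183em
Perfect fifth: 0.9 × 1.500⁵ = 6.83438em
Difference: 6.83438 − 1.62183 = 5.21255em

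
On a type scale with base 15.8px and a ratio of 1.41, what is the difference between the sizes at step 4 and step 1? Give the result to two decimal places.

Step 1: 15.8 × 1.41 = 22.2780px
Step 4: 15.8 × 1.41⁴ = 62.4502px
Difference: 62.4502 − 22.2780 = 40.1722px

40.17px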